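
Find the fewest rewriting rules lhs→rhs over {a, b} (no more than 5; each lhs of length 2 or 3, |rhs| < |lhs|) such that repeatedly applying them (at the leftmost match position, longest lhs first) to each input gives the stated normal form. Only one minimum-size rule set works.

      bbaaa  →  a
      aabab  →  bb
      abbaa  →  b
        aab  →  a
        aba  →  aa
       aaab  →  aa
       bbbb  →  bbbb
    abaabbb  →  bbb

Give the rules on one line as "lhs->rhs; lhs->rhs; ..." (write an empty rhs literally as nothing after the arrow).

  | bbaaa => bba => ba => a
  | aabab => baab => bb
  | abbaa => baa => b
  | aab => ba => a

aab->ba; abb->b; ba->a; baa->b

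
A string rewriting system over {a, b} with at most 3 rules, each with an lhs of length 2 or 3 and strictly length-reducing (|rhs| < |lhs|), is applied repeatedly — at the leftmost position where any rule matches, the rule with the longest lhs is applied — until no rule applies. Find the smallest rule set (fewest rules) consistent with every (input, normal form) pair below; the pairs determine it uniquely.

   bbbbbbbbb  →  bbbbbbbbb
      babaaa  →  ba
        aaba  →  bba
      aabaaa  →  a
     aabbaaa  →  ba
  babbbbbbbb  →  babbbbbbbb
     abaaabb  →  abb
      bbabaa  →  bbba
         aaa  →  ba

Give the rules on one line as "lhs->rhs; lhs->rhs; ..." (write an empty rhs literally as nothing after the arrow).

aa->b; aba->b; baa->a

  | bbbbbbbbb
  | babaaa => bbaa => ba
  | aaba => bba
  | aabaaa => bbaaa => baa => a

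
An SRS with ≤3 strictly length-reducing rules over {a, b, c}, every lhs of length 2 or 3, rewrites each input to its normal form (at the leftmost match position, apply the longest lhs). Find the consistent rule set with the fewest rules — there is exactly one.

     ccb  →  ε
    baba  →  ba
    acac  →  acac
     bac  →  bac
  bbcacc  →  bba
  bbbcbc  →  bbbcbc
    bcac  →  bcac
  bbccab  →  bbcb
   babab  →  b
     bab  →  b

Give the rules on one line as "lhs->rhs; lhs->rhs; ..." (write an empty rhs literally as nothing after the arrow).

aa->c; ab->; cc->a

  | ccb => ab => ε
  | baba => ba
  | acac
  | bac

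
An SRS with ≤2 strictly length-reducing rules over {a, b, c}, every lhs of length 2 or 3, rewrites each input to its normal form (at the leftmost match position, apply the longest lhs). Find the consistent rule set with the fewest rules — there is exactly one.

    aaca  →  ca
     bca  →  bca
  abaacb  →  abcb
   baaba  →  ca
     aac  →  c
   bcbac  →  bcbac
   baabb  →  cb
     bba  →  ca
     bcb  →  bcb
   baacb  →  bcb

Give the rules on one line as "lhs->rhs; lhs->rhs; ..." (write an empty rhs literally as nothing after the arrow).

  | aaca => ca
  | bca
  | abaacb => abcb
  | baaba => bba => ca

aa->; bb->c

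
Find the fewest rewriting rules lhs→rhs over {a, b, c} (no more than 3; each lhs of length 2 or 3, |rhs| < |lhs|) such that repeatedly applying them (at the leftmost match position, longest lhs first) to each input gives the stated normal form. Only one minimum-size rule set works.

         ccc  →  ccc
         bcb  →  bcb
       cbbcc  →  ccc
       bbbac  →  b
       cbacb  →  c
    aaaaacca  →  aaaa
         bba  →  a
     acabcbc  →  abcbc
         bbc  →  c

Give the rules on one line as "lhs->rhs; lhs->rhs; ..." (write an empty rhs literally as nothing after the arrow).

ac->; bb->

  | ccc
  | bcb
  | cbbcc => ccc
  | bbbac => bac => b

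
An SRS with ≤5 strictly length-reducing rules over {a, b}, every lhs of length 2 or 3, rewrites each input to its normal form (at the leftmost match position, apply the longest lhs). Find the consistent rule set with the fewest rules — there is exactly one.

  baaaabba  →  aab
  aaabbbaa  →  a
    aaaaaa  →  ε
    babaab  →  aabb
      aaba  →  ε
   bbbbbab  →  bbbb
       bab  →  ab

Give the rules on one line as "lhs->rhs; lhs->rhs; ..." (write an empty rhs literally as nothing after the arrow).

  | baaaabba => abaabba => aabbba => aab
  | aaabbbaa => bbbaa => ba => a
  | aaaaaa => aaa => ε
  | babaab => abaab => aabb

aaa->; ba->a; baa->ab; bba->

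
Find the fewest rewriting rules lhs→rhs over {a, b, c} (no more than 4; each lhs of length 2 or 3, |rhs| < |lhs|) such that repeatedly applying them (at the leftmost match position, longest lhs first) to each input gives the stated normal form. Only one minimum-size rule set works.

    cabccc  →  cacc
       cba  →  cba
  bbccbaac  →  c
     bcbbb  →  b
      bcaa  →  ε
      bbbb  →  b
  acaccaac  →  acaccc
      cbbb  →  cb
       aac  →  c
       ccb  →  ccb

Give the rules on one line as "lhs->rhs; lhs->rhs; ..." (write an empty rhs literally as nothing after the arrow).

aa->; bb->b; bc->

  | cabccc => cacc
  | cba
  | bbccbaac => bccbaac => cbaac => cbc => c
  | bcbbb => bbb => bb => b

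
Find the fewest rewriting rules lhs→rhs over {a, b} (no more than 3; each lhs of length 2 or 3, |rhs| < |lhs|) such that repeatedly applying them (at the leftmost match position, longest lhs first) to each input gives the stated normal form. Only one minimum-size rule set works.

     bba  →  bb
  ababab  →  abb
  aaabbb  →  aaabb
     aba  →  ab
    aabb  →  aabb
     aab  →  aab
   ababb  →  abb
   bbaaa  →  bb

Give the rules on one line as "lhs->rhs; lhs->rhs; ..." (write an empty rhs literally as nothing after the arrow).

ba->b; bbb->bb

  | bba => bb
  | ababab => abbab => abbb => abb
  | aaabbb => aaabb
  | aba => ab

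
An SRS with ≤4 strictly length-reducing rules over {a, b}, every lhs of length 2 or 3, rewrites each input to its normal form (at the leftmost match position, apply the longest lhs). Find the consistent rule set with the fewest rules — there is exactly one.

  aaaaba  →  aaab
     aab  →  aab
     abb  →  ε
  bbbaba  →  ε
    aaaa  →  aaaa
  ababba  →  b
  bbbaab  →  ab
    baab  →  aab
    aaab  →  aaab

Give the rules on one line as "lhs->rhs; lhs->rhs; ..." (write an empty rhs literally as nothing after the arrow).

  | aaaaba => aaab
  | aab
  | abb => ε
  | bbbaba => bba => ε

aba->b; abb->; ba->a; bba->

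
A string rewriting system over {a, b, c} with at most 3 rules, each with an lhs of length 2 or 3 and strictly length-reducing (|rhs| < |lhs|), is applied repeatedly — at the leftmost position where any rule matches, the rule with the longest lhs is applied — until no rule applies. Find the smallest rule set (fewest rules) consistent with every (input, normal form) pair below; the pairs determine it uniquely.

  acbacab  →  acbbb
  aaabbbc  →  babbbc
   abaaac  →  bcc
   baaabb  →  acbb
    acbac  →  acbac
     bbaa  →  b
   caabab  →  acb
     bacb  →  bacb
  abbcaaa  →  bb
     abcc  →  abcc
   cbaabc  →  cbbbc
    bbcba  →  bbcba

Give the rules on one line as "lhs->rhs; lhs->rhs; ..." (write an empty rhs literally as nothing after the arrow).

aa->b; bba->ac; ca->a

  | acbacab => acbaab => acbbb
  | aaabbbc => babbbc
  | abaaac => abbac => aacc => bcc
  | baaabb => bbabb => acbb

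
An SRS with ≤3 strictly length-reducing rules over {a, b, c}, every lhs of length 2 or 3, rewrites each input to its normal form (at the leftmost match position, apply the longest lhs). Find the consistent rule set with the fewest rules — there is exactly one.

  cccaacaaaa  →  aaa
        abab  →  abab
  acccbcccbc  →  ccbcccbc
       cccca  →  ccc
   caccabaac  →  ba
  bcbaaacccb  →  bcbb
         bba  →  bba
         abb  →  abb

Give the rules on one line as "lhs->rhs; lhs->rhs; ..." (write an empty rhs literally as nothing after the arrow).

  | cccaacaaaa => ccacaaaa => caaaa => aaa
  | abab
  | acccbcccbc => ccbcccbc
  | cccca => ccc

ac->; ca->; cac->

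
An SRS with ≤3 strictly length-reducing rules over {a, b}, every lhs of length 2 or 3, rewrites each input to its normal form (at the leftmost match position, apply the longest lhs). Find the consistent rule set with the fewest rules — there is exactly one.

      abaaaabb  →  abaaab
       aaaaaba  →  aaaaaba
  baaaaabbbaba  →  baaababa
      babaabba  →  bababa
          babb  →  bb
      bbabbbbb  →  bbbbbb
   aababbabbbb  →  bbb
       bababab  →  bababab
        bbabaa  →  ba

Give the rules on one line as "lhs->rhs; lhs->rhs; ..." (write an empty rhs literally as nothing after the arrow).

  | abaaaabb => abaaab
  | aaaaaba
  | baaaaabbbaba => baaaabbaba => baaababa
  | babaabba => bababa

abb->b; bba->b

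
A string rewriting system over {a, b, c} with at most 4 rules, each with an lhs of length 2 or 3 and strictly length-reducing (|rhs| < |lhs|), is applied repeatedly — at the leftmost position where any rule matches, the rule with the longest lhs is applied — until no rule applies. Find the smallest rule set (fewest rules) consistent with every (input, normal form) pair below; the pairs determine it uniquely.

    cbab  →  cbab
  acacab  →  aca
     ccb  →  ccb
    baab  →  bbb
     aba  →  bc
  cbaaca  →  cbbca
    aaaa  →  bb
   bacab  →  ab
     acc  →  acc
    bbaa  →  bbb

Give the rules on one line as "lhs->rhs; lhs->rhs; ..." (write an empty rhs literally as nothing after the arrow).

  | cbab
  | acacab => aca
  | ccb
  | baab => bbb

aa->b; aba->bc; bac->; cab->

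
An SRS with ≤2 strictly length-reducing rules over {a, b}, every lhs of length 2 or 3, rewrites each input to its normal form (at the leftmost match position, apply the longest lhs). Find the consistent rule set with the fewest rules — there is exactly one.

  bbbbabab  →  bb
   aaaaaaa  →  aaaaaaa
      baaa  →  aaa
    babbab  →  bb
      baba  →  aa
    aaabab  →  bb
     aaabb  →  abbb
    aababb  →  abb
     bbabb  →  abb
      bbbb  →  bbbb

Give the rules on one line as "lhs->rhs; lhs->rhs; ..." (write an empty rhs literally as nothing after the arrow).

aab->bb; ba->a

  | bbbbabab => bbbabab => bbabab => babab => abab => aab => bb
  | aaaaaaa
  | baaa => aaa
  | babbab => abbab => abab => aab => bb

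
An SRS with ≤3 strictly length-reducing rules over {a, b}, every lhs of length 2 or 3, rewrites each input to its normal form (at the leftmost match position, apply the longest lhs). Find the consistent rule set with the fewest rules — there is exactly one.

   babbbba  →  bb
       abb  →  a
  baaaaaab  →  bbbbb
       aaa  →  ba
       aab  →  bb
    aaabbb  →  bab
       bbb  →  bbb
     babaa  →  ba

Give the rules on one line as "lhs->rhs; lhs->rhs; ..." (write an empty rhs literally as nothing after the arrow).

  | babbbba => babba => baa => bb
  | abb => a
  | baaaaaab => bbaaaab => bbbaab => bbbbb
  | aaa => ba

aa->b; abb->a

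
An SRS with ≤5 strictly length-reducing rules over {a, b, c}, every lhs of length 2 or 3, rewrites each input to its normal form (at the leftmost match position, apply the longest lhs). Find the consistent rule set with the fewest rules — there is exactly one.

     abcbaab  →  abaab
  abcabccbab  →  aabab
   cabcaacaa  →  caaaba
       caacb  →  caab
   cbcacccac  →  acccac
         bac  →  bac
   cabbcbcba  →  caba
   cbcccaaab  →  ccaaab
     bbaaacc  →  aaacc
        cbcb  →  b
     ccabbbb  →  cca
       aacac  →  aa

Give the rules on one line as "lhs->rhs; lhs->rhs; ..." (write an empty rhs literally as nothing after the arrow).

  | abcbaab => abaab
  | abcabccbab => aabccbab => aacbab => aabab
  | cabcaacaa => caaacaa => caaaba
  | caacb => caab

aca->ab; bb->; bc->; cb->b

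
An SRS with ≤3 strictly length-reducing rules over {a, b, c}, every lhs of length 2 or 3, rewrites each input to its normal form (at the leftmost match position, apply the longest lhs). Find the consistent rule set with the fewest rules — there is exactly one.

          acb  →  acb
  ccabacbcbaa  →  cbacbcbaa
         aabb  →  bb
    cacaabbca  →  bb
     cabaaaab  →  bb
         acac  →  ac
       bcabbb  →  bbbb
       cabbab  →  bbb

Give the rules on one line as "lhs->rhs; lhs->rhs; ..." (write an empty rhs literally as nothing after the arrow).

  | acb
  | ccabacbcbaa => cbacbcbaa
  | aabb => abb => bb
  | cacaabbca => caabbca => abbca => bbca => bb

ab->b; ca->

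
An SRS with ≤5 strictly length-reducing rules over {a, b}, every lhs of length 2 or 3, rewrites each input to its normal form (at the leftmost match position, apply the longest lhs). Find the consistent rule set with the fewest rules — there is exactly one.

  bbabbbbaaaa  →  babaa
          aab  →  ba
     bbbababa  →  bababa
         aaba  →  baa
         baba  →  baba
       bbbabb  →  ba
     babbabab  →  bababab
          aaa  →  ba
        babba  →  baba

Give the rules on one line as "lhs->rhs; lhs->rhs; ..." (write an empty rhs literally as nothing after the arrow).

  | bbabbbbaaaa => babbbbaaaa => babbaaaa => babaaaa => babbaa => babaa
  | aab => ba
  | bbbababa => bababa
  | aaba => baa

aaa->ba; aab->ba; bb->; bba->ba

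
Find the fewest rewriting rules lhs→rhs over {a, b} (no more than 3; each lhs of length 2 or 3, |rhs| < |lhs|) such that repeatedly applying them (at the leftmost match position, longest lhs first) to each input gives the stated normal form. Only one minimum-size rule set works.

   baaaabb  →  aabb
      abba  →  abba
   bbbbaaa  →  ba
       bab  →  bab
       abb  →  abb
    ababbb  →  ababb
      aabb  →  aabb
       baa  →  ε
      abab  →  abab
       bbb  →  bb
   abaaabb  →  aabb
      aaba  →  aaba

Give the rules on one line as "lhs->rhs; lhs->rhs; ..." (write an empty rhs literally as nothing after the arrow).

  | baaaabb => aabb
  | abba
  | bbbbaaa => bbbaaa => bbaaa => ba
  | bab

baa->; bbb->bb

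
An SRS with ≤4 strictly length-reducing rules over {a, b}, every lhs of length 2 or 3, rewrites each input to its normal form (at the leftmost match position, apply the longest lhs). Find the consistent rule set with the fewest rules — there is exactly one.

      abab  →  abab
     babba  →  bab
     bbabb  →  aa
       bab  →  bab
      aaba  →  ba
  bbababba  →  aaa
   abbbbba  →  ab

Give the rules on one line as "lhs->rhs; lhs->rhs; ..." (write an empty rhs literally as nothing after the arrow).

  | abab
  | babba => bab
  | bbabb => bbb => aa
  | bab

aab->b; bba->b; bbb->aa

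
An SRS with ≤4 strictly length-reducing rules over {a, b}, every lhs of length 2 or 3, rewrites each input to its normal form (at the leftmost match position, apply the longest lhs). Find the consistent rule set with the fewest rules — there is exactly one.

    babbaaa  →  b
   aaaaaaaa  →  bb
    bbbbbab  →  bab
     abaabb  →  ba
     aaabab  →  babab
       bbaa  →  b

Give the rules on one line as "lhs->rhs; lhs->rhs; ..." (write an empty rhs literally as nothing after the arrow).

aa->b; aab->ba; bba->a

  | babbaaa => baaaa => bbaa => aa => b
  | aaaaaaaa => baaaaaa => bbaaaa => aaaa => baa => bb
  | bbbbbab => bbbab => bab
  | abaabb => abbab => aab => ba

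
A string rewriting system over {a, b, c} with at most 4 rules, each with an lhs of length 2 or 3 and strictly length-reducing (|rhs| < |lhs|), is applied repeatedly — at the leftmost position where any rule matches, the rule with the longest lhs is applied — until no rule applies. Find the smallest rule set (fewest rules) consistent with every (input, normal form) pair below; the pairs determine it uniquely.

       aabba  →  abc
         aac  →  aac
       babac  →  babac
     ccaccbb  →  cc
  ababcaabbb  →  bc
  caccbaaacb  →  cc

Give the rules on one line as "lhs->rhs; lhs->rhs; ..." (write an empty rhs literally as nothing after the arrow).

  | aabba => abca => abc
  | aac
  | babac
  | ccaccbb => ccccbb => cccb => cc

abb->bc; ca->c; cb->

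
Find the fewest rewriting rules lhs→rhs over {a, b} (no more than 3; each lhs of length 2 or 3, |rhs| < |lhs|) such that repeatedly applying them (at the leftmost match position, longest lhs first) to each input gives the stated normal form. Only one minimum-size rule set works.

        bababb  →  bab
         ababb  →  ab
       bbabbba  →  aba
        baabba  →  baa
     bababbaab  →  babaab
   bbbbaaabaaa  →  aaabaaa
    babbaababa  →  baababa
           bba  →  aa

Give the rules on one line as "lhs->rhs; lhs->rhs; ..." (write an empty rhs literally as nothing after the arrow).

  | bababb => bab
  | ababb => ab
  | bbabbba => aabbba => aba
  | baabba => baa

abb->; bb->a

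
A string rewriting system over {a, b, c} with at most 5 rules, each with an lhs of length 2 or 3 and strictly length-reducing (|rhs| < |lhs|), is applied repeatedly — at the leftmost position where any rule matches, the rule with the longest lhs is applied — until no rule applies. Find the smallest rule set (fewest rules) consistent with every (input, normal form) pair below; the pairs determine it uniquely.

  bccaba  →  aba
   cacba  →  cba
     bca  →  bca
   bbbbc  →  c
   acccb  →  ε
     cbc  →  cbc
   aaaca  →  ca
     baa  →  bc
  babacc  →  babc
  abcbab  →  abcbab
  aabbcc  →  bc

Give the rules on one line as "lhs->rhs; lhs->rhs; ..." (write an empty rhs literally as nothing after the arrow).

aa->c; ac->; bb->; cc->b

  | bccaba => bbaba => aba
  | cacba => cba
  | bca
  | bbbbc => bbc => c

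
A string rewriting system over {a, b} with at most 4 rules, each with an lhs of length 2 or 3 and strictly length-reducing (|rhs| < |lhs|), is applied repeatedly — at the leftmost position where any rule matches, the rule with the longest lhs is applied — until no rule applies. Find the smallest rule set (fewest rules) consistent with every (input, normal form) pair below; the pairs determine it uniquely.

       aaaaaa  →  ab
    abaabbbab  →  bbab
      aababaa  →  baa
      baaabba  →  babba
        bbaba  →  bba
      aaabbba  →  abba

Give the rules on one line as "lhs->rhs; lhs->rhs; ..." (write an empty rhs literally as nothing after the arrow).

  | aaaaaa => abaaa => aaa => ab
  | abaabbbab => aabbbab => bbbab => bbab
  | aababaa => babaa => baa
  | baaabba => babbba => babba

aaa->ab; aab->b; aba->a; bbb->bb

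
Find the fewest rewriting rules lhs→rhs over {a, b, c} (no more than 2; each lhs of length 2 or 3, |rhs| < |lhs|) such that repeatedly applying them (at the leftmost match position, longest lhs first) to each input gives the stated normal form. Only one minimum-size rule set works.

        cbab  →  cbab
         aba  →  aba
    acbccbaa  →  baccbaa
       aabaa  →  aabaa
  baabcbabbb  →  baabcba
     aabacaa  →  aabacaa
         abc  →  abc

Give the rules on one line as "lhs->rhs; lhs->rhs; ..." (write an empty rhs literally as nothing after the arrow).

  | cbab
  | aba
  | acbccbaa => baccbaa
  | aabaa

acb->ba; bbb->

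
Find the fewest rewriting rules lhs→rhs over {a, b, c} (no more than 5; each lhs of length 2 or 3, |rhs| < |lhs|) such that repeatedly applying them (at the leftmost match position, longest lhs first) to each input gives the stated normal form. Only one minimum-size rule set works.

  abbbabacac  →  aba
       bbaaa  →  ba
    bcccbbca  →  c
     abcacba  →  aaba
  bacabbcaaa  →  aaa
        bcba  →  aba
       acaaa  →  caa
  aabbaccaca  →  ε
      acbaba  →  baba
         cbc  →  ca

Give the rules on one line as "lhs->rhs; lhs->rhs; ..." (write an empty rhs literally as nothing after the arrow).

ac->; aca->c; baa->; bc->a

  | abbbabacac => abbbabcc => abbbaac => abbc => aba
  | bbaaa => ba
  | bcccbbca => accbbca => cbbca => cbaa => c
  | abcacba => aaacba => aaba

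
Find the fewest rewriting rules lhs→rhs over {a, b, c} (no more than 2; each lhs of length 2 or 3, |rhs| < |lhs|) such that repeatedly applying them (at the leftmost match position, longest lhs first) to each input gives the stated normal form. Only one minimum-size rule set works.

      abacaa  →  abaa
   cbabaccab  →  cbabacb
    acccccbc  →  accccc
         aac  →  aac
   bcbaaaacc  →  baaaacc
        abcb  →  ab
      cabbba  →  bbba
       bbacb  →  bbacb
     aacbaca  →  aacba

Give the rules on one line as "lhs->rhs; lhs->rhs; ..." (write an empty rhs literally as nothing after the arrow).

  | abacaa => abaa
  | cbabaccab => cbabacb
  | acccccbc => accccc
  | aac

bc->; ca->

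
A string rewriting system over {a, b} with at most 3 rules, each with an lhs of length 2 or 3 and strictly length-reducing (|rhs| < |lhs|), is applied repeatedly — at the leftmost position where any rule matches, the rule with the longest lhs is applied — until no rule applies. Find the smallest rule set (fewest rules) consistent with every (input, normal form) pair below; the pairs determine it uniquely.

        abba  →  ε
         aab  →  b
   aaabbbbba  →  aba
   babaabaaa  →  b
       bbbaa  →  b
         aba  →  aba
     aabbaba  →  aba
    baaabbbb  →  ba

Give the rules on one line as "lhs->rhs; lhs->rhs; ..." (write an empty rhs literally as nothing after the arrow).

aa->; bb->

  | abba => aa => ε
  | aab => b
  | aaabbbbba => abbbbba => abbba => aba
  | babaabaaa => babbaaa => baaaa => baa => b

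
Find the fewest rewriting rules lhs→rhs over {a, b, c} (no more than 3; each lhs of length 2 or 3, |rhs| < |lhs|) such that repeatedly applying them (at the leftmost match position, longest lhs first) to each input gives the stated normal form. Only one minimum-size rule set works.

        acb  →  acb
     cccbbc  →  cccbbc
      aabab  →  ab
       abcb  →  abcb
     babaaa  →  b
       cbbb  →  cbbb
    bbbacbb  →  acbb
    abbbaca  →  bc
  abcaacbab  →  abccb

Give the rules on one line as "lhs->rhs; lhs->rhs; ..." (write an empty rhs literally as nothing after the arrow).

  | acb
  | cccbbc
  | aabab => bbab => bab => ab
  | abcb

aa->b; ba->a; ca->c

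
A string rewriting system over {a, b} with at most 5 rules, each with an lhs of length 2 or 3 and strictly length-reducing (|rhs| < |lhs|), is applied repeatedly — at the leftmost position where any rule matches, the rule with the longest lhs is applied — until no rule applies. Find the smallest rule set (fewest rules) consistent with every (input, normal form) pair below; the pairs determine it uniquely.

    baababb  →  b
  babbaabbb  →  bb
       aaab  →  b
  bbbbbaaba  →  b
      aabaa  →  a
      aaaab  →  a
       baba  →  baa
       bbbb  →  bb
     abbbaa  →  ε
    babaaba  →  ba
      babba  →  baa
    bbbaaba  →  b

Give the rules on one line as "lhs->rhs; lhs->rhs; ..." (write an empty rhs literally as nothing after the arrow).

  | baababb => baaabb => bbb => b
  | babbaabbb => babaabbb => baaabbb => bbbb => bb
  | aaab => b
  | bbbbbaaba => bbbaaba => baaba => baaa => b

aaa->; ab->a; bba->ba; bbb->b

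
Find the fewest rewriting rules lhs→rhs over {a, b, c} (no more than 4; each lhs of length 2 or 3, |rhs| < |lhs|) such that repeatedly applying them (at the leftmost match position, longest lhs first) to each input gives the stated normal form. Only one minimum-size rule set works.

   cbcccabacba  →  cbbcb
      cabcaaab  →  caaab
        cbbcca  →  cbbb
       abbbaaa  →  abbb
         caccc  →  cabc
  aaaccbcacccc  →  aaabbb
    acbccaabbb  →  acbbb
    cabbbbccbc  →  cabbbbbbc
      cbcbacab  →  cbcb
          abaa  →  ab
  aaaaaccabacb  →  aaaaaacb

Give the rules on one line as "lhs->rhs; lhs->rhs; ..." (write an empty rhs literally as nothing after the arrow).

ba->b; bab->; bca->; cc->b

  | cbcccabacba => cbbcabacba => cbbacba => cbbcba => cbbcb
  | cabcaaab => caaab
  | cbbcca => cbbba => cbbb
  | abbbaaa => abbbaa => abbba => abbb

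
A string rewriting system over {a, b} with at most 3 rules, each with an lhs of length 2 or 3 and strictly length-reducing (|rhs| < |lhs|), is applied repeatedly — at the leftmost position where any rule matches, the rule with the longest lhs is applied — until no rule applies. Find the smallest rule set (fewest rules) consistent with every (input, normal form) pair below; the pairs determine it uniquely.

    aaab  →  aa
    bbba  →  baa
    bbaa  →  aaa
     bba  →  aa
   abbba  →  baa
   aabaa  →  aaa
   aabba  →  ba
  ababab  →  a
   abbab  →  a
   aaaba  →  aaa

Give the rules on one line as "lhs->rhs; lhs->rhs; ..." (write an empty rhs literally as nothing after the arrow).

aab->a; ab->b; bba->aa

  | aaab => aa
  | bbba => baa
  | bbaa => aaa
  | bba => aa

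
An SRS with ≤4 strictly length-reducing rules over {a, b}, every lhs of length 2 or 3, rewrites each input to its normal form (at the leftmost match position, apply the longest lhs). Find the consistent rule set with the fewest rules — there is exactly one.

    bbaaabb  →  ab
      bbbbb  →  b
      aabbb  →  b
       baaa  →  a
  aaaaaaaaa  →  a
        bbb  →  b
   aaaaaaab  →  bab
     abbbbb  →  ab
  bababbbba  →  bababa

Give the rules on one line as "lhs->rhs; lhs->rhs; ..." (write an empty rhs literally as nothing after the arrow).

  | bbaaabb => baaabb => abb => ab
  | bbbbb => bbbb => bbb => bb => b
  | aabbb => bbbb => bbb => bb => b
  | baaa => a

aa->b; baa->; bb->b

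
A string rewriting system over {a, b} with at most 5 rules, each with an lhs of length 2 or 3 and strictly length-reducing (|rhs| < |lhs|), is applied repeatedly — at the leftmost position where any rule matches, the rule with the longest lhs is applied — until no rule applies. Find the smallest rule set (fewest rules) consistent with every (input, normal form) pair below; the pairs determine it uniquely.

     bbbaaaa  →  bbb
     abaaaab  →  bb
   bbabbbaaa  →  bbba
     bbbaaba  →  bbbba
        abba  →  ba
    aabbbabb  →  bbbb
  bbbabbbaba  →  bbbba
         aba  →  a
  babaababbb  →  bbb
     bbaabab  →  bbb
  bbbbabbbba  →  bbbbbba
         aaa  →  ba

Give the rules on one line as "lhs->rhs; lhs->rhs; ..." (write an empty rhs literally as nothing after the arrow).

  | bbbaaaa => bbbaa => bbb
  | abaaaab => aaaab => baab => bb
  | bbabbbaaa => bbaabaaa => bbbaaa => bbba
  | bbbaaba => bbbba

aa->b; ab->; abb->aa; baa->b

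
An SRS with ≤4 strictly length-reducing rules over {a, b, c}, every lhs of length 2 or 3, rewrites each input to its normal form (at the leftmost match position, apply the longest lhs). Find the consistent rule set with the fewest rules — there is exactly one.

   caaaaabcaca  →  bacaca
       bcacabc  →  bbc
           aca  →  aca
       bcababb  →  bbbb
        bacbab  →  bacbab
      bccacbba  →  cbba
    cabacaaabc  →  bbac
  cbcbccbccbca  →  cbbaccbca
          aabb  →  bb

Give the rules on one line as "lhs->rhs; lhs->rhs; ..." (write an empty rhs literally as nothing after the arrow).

aa->; bcc->a; cab->ba

  | caaaaabcaca => caaabcaca => cabcaca => bacaca
  | bcacabc => bcabac => bbaac => bbc
  | aca
  | bcababb => bbaabb => bbbb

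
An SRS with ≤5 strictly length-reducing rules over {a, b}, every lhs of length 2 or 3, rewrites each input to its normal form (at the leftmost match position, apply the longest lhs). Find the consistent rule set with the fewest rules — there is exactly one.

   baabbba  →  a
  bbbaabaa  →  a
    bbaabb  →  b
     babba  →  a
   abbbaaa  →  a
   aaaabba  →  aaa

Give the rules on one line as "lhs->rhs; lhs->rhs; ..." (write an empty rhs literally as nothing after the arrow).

ab->; ba->a; baa->a; bab->

  | baabbba => abbba => bba => ba => a
  | bbbaabaa => bbabaa => baa => a
  | bbaabb => babb => b
  | babba => ba => a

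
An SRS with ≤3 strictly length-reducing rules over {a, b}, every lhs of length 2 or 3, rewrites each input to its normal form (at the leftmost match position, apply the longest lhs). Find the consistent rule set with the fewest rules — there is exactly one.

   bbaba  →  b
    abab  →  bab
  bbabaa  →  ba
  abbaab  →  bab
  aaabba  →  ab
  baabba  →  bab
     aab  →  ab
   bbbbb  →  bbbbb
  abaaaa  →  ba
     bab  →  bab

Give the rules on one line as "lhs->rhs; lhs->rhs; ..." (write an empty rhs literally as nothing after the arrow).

aa->a; aba->ba; bba->b

  | bbaba => bba => b
  | abab => bab
  | bbabaa => bbaa => ba
  | abbaab => abab => bab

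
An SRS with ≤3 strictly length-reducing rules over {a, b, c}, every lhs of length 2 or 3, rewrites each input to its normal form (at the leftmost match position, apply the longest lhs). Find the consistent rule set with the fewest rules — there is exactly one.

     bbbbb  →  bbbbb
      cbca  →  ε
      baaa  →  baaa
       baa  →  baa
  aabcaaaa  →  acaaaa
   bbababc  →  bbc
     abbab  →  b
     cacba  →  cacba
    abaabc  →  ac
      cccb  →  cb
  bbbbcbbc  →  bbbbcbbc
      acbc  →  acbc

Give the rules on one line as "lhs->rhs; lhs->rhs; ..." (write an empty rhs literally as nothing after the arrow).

  | bbbbb
  | cbca => cc => ε
  | baaa
  | baa

ab->; bca->c; cc->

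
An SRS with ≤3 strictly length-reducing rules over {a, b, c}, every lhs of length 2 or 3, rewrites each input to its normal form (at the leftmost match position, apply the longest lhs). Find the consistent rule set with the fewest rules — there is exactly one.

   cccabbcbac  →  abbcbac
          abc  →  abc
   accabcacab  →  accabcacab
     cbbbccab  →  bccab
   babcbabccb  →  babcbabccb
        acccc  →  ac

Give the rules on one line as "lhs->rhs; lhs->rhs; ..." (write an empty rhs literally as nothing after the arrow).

  | cccabbcbac => abbcbac
  | abc
  | accabcacab
  | cbbbccab => bccab

cbb->; ccc->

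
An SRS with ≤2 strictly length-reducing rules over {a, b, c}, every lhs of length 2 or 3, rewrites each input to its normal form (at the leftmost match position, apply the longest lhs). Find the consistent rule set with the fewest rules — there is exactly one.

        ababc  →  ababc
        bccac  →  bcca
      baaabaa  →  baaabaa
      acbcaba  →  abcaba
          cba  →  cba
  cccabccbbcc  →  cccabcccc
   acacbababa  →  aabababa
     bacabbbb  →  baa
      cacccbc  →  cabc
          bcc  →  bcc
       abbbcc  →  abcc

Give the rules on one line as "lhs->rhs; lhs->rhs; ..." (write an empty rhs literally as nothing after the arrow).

ac->a; bb->

  | ababc
  | bccac => bcca
  | baaabaa
  | acbcaba => abcaba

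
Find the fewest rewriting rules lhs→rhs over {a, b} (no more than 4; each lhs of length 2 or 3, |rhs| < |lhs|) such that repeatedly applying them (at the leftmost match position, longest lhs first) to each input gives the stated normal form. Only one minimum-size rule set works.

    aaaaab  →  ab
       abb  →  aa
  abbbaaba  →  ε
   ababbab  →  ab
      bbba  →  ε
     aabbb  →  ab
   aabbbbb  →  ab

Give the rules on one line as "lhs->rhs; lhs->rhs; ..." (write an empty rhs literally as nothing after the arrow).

aab->ab; aba->; bb->a

  | aaaaab => aaaab => aaab => aab => ab
  | abb => aa
  | abbbaaba => aabaaba => abaaba => aba => ε
  | ababbab => bbab => aab => ab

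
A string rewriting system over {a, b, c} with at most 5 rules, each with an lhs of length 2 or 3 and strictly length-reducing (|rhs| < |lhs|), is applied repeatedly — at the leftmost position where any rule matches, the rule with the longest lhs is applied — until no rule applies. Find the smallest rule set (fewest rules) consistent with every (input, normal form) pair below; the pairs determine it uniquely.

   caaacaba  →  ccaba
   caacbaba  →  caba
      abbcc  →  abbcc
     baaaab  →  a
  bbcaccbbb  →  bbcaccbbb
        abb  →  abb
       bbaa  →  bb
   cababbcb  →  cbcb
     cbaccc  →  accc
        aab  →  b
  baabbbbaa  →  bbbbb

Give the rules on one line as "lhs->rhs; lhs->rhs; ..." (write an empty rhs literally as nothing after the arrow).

  | caaacaba => ccaba
  | caacbaba => ccbaba => caba
  | abbcc
  | baaaab => bab => a

aa->; aaa->; bab->a; cba->a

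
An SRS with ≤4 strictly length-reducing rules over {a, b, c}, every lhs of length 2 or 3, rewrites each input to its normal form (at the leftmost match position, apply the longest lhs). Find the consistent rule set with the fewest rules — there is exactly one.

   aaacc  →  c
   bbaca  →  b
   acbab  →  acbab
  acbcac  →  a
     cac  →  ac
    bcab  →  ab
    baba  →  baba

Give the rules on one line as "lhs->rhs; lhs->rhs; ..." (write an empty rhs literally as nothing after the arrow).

  | aaacc => cacc => acc => aa => c
  | bbaca => bbaa => bbc => b
  | acbab
  | acbcac => acac => aac => cc => a

aa->c; bc->; ca->a; cc->a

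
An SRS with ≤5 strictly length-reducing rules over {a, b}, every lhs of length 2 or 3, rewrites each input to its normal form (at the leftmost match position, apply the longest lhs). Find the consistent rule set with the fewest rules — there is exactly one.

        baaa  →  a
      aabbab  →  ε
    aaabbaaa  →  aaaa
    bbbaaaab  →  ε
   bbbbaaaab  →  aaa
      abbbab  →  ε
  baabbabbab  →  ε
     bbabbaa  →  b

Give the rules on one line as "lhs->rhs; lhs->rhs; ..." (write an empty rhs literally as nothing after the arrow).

  | baaa => ba => a
  | aabbab => abab => ab => ε
  | aaabbaaa => aabaaa => aaaa
  | bbbaaaab => baaaab => baab => bb => ε

ab->; ba->a; baa->b; bb->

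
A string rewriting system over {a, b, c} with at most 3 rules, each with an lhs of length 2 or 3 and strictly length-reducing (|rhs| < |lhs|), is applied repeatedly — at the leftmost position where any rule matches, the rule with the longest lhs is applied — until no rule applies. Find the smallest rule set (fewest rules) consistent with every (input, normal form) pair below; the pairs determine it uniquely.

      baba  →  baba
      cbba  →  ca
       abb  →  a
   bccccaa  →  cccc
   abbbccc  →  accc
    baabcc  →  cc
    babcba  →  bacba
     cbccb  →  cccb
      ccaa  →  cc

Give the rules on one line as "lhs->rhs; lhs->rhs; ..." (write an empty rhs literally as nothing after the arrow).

aa->; bb->; bc->c

  | baba
  | cbba => ca
  | abb => a
  | bccccaa => ccccaa => cccc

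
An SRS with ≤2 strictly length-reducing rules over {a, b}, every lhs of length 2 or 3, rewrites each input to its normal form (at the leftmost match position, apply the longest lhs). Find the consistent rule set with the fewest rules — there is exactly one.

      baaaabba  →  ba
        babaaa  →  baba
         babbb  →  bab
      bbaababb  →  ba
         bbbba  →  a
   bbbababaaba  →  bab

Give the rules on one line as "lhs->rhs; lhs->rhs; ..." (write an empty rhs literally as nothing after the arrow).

  | baaaabba => baabba => bbba => ba
  | babaaa => baba
  | babbb => bab
  | bbaababb => aababb => babb => ba

aa->; bb->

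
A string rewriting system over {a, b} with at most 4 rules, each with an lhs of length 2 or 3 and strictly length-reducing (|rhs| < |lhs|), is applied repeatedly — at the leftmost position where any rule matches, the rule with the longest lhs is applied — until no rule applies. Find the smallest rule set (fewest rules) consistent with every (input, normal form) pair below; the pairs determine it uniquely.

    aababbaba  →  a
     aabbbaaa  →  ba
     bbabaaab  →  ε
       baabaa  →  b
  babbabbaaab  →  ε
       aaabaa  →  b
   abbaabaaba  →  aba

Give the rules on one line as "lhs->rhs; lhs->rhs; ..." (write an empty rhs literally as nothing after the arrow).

  | aababbaba => bbabbaba => babbaba => baba => a
  | aabbbaaa => bbbbaaa => bbbaaa => bbaaa => baaa => bba => ba
  | bbabaaab => babaaab => aaab => bab => ε
  | baabaa => bbbaa => bbaa => baa => bb => b

aa->b; bab->; bb->b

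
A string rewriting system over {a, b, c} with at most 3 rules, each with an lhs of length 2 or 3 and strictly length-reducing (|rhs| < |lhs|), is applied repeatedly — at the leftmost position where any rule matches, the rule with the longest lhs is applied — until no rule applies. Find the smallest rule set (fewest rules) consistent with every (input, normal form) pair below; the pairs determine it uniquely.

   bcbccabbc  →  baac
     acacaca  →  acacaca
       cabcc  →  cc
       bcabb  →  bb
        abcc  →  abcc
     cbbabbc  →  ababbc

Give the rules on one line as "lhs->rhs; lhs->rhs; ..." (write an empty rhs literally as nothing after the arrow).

cab->; cb->a

  | bcbccabbc => baccabbc => bacbc => baac
  | acacaca
  | cabcc => cc
  | bcabb => bb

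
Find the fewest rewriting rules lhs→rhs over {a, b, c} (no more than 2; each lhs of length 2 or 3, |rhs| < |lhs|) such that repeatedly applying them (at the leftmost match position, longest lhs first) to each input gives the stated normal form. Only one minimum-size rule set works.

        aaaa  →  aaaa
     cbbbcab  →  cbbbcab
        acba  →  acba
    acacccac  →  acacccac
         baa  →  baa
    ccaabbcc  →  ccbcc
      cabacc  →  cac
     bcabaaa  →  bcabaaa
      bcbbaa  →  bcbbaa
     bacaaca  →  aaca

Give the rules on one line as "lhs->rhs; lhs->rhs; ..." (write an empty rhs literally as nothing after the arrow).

  | aaaa
  | cbbbcab
  | acba
  | acacccac

aab->; bac->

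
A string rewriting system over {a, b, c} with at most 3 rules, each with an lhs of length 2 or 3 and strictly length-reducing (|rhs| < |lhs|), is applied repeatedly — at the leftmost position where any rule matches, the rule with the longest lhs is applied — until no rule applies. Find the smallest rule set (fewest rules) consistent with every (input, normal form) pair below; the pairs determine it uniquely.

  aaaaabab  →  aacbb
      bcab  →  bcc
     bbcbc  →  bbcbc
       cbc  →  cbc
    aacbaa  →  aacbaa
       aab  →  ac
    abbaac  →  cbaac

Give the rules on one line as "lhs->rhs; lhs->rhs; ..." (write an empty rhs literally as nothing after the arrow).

ab->c; aca->bb

  | aaaaabab => aaaacab => aaabbb => aacbb
  | bcab => bcc
  | bbcbc
  | cbc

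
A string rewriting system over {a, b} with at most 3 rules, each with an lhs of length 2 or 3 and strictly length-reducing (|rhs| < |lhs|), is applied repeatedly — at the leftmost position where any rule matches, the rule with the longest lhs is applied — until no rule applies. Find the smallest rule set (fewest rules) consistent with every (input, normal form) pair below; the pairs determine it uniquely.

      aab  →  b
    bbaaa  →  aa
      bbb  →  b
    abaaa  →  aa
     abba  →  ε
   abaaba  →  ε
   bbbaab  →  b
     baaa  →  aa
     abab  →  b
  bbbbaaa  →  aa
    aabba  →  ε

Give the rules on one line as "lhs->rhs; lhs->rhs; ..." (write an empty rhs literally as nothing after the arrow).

  | aab => ab => b
  | bbaaa => baaa => aa
  | bbb => bb => b
  | abaaa => baaa => aa

ab->b; ba->; bb->b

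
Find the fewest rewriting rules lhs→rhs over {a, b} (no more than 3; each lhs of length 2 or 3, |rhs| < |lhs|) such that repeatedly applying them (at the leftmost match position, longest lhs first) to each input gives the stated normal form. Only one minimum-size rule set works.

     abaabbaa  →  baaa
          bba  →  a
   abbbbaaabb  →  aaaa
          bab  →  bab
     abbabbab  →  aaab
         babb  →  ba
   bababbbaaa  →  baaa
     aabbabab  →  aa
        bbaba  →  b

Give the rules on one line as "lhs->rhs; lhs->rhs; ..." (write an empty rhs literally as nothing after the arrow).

aba->b; bb->

  | abaabbaa => babbaa => baaa
  | bba => a
  | abbbbaaabb => abbaaabb => aaaabb => aaaa
  | bab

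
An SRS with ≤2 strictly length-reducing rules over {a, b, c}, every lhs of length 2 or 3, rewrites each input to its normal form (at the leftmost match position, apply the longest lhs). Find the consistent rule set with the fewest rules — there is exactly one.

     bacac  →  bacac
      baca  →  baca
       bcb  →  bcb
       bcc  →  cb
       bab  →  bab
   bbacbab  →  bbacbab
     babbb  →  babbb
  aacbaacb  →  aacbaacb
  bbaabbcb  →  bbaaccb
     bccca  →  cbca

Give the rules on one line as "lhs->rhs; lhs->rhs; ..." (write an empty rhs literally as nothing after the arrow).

  | bacac
  | baca
  | bcb
  | bcc => cb

bbc->cc; bcc->cb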